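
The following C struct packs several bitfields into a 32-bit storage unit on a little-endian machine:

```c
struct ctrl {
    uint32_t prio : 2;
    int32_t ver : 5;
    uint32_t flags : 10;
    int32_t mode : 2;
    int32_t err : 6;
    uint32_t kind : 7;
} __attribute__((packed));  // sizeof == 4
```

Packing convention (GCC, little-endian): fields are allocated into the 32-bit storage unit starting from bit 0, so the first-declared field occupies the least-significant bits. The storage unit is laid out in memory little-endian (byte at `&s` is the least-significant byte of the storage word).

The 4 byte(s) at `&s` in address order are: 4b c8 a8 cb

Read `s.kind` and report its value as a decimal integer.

[0]=0x4b [1]=0xc8 [2]=0xa8 [3]=0xcb (little-endian) → word 0xcba8c84b
prio:2 @ bit 0 → (0xcba8c84b>>0)&0x3 = 0x3
ver:5 @ bit 2 → (0xcba8c84b>>2)&0x1f = 0x12
flags:10 @ bit 7 → (0xcba8c84b>>7)&0x3ff = 0x190
mode:2 @ bit 17 → (0xcba8c84b>>17)&0x3 = 0x0
err:6 @ bit 19 → (0xcba8c84b>>19)&0x3f = 0x35
kind:7 @ bit 25 → (0xcba8c84b>>25)&0x7f = 0x65  ←

101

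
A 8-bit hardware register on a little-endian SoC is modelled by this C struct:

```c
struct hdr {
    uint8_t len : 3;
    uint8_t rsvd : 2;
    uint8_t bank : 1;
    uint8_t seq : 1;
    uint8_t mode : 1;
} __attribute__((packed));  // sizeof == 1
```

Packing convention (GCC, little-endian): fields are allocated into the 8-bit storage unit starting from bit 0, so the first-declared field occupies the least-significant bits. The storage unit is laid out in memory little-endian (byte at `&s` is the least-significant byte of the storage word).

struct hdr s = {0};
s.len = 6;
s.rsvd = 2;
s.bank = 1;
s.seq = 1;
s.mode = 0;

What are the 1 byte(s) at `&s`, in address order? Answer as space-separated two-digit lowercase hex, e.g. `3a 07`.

len (3b) val=6 bits=0x6 at bit 0: 0x06
rsvd (2b) val=2 bits=0x2 at bit 3: 0x16
bank (1b) val=1 bits=0x1 at bit 5: 0x36
seq (1b) val=1 bits=0x1 at bit 6: 0x76
mode (1b) val=0 bits=0x0 at bit 7: 0x76
word = 0x76 → little-endian bytes:
  [0]=0x76

76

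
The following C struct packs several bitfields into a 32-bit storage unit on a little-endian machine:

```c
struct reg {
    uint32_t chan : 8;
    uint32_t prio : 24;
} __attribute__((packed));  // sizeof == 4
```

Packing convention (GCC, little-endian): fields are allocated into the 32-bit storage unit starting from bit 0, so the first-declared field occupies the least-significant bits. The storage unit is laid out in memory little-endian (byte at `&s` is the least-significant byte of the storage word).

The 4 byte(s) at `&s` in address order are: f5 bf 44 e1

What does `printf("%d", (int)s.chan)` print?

[0]=0xf5 [1]=0xbf [2]=0x44 [3]=0xe1 (little-endian) → word 0xe144bff5
chan:8 @ bit 0 → (0xe144bff5>>0)&0xff = 0xf5  ←
prio:24 @ bit 8 → (0xe144bff5>>8)&0xffffff = 0xe144bf

245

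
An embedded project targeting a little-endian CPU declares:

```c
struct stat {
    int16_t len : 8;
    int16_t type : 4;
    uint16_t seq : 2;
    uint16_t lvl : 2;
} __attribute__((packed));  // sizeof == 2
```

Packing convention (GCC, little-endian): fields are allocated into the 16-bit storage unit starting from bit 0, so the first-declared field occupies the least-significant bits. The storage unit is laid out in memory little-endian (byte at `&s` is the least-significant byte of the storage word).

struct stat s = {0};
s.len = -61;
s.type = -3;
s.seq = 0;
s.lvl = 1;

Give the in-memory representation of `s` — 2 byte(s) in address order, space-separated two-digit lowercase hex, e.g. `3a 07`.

[0+:8] len=-61 & 0xff = 0xc3; word=0x00c3
[8+:4] type=-3 & 0xf = 0xd; word=0x0dc3
[12+:2] seq=0 & 0x3 = 0x0; word=0x0dc3
[14+:2] lvl=1 & 0x3 = 0x1; word=0x4dc3
word = 0x4dc3 → little-endian bytes:
  [0]=0xc3  [1]=0x4d

c3 4d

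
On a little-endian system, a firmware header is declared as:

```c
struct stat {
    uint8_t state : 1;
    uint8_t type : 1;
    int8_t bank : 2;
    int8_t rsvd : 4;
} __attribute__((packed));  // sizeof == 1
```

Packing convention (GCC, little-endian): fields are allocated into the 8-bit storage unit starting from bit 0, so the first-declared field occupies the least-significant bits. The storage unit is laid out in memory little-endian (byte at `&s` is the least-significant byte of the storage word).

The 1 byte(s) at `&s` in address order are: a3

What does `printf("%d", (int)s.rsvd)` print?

-6

[0]=0xa3 (little-endian) → word 0xa3
state:1 @ bit 0 → (0xa3>>0)&0x1 = 0x1
type:1 @ bit 1 → (0xa3>>1)&0x1 = 0x1
bank:2 @ bit 2 → (0xa3>>2)&0x3 = 0x0
rsvd:4 @ bit 4 → (0xa3>>4)&0xf = 0xa  ←
rsvd signed 4b, MSB=1: 10 - 16 = -6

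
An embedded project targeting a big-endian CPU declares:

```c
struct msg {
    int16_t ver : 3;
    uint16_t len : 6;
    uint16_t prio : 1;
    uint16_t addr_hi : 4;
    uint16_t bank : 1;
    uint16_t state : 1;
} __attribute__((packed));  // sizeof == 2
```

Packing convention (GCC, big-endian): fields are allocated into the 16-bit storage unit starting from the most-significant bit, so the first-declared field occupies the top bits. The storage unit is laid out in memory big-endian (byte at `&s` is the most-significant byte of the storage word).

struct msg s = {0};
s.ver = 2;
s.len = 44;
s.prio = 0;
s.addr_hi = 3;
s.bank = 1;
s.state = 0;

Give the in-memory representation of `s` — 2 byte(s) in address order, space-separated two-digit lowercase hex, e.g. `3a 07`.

56 0e

ver:3 = 2 → 0x2 << 13 → word 0x4000
len:6 = 44 → 0x2c << 7 → word 0x5600
prio:1 = 0 → 0x0 << 6 → word 0x5600
addr_hi:4 = 3 → 0x3 << 2 → word 0x560c
bank:1 = 1 → 0x1 << 1 → word 0x560e
state:1 = 0 → 0x0 << 0 → word 0x560e
word = 0x560e → big-endian bytes:
  [0]=0x56  [1]=0x0e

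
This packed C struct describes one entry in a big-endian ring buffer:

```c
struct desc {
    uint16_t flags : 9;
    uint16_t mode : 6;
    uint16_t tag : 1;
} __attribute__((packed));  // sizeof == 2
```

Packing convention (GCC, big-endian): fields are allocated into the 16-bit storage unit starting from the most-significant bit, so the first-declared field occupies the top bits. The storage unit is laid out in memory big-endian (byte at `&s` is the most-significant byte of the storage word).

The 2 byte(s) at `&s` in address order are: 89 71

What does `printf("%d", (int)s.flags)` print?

274

[0]=0x89 [1]=0x71 (big-endian) → word 0x8971
flags:9 @ bit 7 → (0x8971>>7)&0x1ff = 0x112  ←
mode:6 @ bit 1 → (0x8971>>1)&0x3f = 0x38
tag:1 @ bit 0 → (0x8971>>0)&0x1 = 0x1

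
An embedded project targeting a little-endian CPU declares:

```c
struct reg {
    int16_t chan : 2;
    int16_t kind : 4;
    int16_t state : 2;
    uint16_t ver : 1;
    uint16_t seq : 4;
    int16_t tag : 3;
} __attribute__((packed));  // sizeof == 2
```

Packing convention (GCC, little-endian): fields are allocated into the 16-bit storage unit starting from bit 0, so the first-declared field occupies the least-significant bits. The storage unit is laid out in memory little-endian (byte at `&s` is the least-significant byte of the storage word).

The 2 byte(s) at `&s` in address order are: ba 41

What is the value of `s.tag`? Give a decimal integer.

[0]=0xba [1]=0x41 (little-endian) → word 0x41ba
chan:2 @ bit 0 → (0x41ba>>0)&0x3 = 0x2
kind:4 @ bit 2 → (0x41ba>>2)&0xf = 0xe
state:2 @ bit 6 → (0x41ba>>6)&0x3 = 0x2
ver:1 @ bit 8 → (0x41ba>>8)&0x1 = 0x1
seq:4 @ bit 9 → (0x41ba>>9)&0xf = 0x0
tag:3 @ bit 13 → (0x41ba>>13)&0x7 = 0x2  ←
tag signed 3b, MSB=0: value = 2

2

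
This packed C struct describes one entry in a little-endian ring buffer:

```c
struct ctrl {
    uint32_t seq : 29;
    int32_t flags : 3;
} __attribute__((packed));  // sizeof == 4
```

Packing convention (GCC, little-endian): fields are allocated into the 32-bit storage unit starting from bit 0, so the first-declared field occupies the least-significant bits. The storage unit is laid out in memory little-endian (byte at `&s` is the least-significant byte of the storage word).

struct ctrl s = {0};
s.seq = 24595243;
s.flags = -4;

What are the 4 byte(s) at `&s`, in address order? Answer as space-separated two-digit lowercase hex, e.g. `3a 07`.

2b 4b 77 81

[0+:29] seq=24595243 & 0x1fffffff = 0x1774b2b; word=0x01774b2b
[29+:3] flags=-4 & 0x7 = 0x4; word=0x81774b2b
word = 0x81774b2b → little-endian bytes:
  [0]=0x2b  [1]=0x4b  [2]=0x77  [3]=0x81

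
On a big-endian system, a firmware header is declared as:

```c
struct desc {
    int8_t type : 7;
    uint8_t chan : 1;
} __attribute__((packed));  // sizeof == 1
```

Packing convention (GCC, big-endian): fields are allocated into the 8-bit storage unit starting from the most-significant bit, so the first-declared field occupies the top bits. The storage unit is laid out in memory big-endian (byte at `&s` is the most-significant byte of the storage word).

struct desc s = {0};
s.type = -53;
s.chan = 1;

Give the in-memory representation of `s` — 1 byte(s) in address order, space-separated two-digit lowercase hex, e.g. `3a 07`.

type:7 = -53 → 0x4b << 1 → word 0x96
chan:1 = 1 → 0x1 << 0 → word 0x97
word = 0x97 → big-endian bytes:
  [0]=0x97

97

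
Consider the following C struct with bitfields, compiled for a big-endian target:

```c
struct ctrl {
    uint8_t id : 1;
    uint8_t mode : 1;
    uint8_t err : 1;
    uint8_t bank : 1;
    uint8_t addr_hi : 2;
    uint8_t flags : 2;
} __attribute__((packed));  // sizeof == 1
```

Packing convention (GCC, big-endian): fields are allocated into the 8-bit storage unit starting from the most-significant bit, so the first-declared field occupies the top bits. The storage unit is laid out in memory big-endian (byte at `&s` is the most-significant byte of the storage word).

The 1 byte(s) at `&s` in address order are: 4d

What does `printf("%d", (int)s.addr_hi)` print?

[0]=0x4d (big-endian) → word 0x4d
id:1 @ bit 7 → (0x4d>>7)&0x1 = 0x0
mode:1 @ bit 6 → (0x4d>>6)&0x1 = 0x1
err:1 @ bit 5 → (0x4d>>5)&0x1 = 0x0
bank:1 @ bit 4 → (0x4d>>4)&0x1 = 0x0
addr_hi:2 @ bit 2 → (0x4d>>2)&0x3 = 0x3  ←
flags:2 @ bit 0 → (0x4d>>0)&0x3 = 0x1

3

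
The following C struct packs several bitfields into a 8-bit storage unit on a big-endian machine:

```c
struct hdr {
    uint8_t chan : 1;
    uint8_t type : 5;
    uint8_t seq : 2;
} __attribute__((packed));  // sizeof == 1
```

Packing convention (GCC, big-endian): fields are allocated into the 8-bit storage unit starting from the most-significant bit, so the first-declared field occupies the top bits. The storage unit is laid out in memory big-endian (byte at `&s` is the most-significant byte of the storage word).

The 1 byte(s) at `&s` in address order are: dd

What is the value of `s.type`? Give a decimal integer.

[0]=0xdd (big-endian) → word 0xdd
chan [7+:1] = (word>>7) & 0x1 = 1
type [2+:5] = (word>>2) & 0x1f = 23  ←
seq [0+:2] = (word>>0) & 0x3 = 1

23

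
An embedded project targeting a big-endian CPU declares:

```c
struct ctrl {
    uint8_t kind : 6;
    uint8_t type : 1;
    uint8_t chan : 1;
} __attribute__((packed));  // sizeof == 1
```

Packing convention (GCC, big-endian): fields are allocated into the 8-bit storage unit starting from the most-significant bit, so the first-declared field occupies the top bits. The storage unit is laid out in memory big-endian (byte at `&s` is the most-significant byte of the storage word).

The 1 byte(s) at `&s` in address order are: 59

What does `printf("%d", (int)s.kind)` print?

22

[0]=0x59 (big-endian) → word 0x59
kind:6 @ bit 2 → (0x59>>2)&0x3f = 0x16  ←
type:1 @ bit 1 → (0x59>>1)&0x1 = 0x0
chan:1 @ bit 0 → (0x59>>0)&0x1 = 0x1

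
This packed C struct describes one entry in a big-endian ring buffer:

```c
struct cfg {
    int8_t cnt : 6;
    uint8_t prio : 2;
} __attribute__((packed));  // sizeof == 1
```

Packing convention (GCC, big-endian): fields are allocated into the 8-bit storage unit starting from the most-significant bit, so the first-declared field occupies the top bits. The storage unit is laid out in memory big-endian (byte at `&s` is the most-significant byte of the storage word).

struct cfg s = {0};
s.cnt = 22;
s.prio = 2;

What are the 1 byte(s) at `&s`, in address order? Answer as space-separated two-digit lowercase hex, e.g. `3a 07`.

cnt:6 = 22 → 0x16 << 2 → word 0x58
prio:2 = 2 → 0x2 << 0 → word 0x5a
word = 0x5a → big-endian bytes:
  [0]=0x5a

5a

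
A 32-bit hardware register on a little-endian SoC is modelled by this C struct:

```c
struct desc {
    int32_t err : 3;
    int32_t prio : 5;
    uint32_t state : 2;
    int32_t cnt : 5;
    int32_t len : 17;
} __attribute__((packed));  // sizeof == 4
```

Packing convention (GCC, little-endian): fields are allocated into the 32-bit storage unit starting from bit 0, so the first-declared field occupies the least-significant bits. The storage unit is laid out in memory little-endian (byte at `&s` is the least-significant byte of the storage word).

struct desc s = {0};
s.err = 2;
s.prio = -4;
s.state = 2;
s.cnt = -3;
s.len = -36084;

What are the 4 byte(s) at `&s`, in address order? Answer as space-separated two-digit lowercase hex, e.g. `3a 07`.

e2 76 86 b9

err (3b) val=2 bits=0x2 at bit 0: 0x00000002
prio (5b) val=-4 bits=0x1c at bit 3: 0x000000e2
state (2b) val=2 bits=0x2 at bit 8: 0x000002e2
cnt (5b) val=-3 bits=0x1d at bit 10: 0x000076e2
len (17b) val=-36084 bits=0x1730c at bit 15: 0xb98676e2
word = 0xb98676e2 → little-endian bytes:
  [0]=0xe2  [1]=0x76  [2]=0x86  [3]=0xb9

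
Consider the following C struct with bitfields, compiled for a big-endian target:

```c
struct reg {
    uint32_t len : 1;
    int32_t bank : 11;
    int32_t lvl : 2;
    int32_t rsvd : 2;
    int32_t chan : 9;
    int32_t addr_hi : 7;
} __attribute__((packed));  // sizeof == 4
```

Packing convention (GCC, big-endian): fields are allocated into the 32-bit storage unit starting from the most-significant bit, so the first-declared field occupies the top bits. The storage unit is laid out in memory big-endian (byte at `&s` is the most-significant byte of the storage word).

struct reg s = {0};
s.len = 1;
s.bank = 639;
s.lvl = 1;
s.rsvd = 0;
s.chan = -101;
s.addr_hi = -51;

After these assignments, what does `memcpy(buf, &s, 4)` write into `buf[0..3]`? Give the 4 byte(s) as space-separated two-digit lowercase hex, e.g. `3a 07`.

a7 f4 cd cd

len:1 = 1 → 0x1 << 31 → word 0x80000000
bank:11 = 639 → 0x27f << 20 → word 0xa7f00000
lvl:2 = 1 → 0x1 << 18 → word 0xa7f40000
rsvd:2 = 0 → 0x0 << 16 → word 0xa7f40000
chan:9 = -101 → 0x19b << 7 → word 0xa7f4cd80
addr_hi:7 = -51 → 0x4d << 0 → word 0xa7f4cdcd
word = 0xa7f4cdcd → big-endian bytes:
  [0]=0xa7  [1]=0xf4  [2]=0xcd  [3]=0xcd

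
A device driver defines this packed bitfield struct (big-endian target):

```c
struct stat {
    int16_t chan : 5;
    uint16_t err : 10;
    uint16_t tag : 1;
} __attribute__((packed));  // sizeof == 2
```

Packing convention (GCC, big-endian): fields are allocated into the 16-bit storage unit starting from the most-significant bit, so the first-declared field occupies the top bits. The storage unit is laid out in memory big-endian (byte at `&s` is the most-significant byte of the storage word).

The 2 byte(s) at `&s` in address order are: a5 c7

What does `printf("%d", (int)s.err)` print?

739

[0]=0xa5 [1]=0xc7 (big-endian) → word 0xa5c7
chan:5 @ bit 11 → (0xa5c7>>11)&0x1f = 0x14
err:10 @ bit 1 → (0xa5c7>>1)&0x3ff = 0x2e3  ←
tag:1 @ bit 0 → (0xa5c7>>0)&0x1 = 0x1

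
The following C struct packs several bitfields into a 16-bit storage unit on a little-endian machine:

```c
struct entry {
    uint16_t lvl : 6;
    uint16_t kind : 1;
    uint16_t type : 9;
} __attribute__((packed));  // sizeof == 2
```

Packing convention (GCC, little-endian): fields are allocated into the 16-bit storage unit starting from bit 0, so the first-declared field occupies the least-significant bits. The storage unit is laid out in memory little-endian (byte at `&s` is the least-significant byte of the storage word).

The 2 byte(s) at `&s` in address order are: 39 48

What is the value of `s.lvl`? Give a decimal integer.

57

[0]=0x39 [1]=0x48 (little-endian) → word 0x4839
lvl [0+:6] = (word>>0) & 0x3f = 57  ←
kind [6+:1] = (word>>6) & 0x1 = 0
type [7+:9] = (word>>7) & 0x1ff = 144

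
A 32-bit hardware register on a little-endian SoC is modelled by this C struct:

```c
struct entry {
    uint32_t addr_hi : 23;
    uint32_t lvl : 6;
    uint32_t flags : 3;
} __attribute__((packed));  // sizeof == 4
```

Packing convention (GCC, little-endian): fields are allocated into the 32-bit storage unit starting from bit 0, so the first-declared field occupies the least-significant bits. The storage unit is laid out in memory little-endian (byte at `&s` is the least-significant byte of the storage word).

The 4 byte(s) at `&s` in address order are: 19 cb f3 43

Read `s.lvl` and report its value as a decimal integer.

7

[0]=0x19 [1]=0xcb [2]=0xf3 [3]=0x43 (little-endian) → word 0x43f3cb19
addr_hi [0+:23] = (word>>0) & 0x7fffff = 7588633
lvl [23+:6] = (word>>23) & 0x3f = 7  ←
flags [29+:3] = (word>>29) & 0x7 = 2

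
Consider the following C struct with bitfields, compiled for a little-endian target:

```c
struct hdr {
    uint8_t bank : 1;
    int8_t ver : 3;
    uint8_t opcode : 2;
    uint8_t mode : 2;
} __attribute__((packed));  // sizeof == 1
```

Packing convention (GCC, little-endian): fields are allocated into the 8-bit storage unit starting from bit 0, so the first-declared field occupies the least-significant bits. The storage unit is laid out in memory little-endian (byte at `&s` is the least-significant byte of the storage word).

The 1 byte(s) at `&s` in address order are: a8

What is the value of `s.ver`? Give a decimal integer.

-4

[0]=0xa8 (little-endian) → word 0xa8
bank:1 @ bit 0 → (0xa8>>0)&0x1 = 0x0
ver:3 @ bit 1 → (0xa8>>1)&0x7 = 0x4  ←
opcode:2 @ bit 4 → (0xa8>>4)&0x3 = 0x2
mode:2 @ bit 6 → (0xa8>>6)&0x3 = 0x2
ver signed 3b, MSB=1: 4 - 8 = -4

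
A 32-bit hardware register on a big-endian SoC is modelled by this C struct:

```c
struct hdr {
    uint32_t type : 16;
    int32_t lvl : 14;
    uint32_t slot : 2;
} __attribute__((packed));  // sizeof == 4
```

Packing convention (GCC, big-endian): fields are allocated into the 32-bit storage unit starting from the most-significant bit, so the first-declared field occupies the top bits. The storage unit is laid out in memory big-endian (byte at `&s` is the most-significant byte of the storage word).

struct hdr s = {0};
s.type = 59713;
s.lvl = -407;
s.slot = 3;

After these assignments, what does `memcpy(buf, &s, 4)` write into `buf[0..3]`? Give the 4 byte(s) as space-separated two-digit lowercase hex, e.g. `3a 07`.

type (16b) val=59713 bits=0xe941 at bit 16: 0xe9410000
lvl (14b) val=-407 bits=0x3e69 at bit 2: 0xe941f9a4
slot (2b) val=3 bits=0x3 at bit 0: 0xe941f9a7
word = 0xe941f9a7 → big-endian bytes:
  [0]=0xe9  [1]=0x41  [2]=0xf9  [3]=0xa7

e9 41 f9 a7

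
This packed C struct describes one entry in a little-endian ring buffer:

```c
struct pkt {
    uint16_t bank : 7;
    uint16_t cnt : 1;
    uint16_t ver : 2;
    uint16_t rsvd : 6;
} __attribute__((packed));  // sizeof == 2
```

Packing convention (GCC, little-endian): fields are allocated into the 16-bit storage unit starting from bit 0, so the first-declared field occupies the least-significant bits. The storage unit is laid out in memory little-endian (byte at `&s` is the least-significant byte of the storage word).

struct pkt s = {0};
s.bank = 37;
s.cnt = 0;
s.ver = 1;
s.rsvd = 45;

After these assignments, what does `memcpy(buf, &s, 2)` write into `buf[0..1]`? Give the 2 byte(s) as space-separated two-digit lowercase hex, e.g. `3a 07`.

25 b5

bank (7b) val=37 bits=0x25 at bit 0: 0x0025
cnt (1b) val=0 bits=0x0 at bit 7: 0x0025
ver (2b) val=1 bits=0x1 at bit 8: 0x0125
rsvd (6b) val=45 bits=0x2d at bit 10: 0xb525
word = 0xb525 → little-endian bytes:
  [0]=0x25  [1]=0xb5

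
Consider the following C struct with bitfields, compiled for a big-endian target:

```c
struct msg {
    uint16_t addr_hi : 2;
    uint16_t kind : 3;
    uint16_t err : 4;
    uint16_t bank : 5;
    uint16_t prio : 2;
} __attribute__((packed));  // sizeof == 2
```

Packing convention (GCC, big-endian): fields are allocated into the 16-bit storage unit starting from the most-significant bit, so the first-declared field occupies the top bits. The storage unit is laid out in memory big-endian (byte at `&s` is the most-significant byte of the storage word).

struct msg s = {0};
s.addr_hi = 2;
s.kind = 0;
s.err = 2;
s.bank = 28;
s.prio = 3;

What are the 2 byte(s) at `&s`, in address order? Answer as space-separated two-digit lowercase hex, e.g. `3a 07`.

81 73

addr_hi:2 = 2 → 0x2 << 14 → word 0x8000
kind:3 = 0 → 0x0 << 11 → word 0x8000
err:4 = 2 → 0x2 << 7 → word 0x8100
bank:5 = 28 → 0x1c << 2 → word 0x8170
prio:2 = 3 → 0x3 << 0 → word 0x8173
word = 0x8173 → big-endian bytes:
  [0]=0x81  [1]=0x73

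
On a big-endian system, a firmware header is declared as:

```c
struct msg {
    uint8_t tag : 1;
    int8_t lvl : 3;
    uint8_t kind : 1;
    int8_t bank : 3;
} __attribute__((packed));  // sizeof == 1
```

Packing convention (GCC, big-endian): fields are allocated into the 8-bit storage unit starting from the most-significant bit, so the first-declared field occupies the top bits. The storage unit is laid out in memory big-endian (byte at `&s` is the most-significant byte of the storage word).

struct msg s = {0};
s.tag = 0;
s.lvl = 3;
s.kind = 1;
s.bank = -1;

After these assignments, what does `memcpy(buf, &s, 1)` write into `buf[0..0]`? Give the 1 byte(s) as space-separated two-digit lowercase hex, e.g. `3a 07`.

3f

tag:1 = 0 → 0x0 << 7 → word 0x00
lvl:3 = 3 → 0x3 << 4 → word 0x30
kind:1 = 1 → 0x1 << 3 → word 0x38
bank:3 = -1 → 0x7 << 0 → word 0x3f
word = 0x3f → big-endian bytes:
  [0]=0x3f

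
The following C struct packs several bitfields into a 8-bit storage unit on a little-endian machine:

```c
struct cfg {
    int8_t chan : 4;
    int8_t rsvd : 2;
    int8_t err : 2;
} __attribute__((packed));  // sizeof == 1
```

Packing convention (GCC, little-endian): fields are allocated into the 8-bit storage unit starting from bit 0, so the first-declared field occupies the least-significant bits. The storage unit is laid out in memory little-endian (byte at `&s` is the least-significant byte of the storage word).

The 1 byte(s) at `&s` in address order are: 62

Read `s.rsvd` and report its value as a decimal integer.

-2

[0]=0x62 (little-endian) → word 0x62
chan:4 @ bit 0 → (0x62>>0)&0xf = 0x2
rsvd:2 @ bit 4 → (0x62>>4)&0x3 = 0x2  ←
err:2 @ bit 6 → (0x62>>6)&0x3 = 0x1
rsvd signed 2b, MSB=1: 2 - 4 = -2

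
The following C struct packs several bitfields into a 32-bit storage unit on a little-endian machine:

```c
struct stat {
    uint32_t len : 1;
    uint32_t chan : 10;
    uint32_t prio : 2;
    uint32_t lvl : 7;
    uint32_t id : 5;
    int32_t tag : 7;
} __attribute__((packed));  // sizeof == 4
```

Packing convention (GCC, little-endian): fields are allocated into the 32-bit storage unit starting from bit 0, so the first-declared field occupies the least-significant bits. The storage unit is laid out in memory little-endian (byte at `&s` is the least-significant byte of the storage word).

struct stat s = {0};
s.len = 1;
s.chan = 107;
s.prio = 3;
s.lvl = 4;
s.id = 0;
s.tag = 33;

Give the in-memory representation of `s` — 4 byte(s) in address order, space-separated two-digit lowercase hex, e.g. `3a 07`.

d7 98 00 42

len:1 = 1 → 0x1 << 0 → word 0x00000001
chan:10 = 107 → 0x6b << 1 → word 0x000000d7
prio:2 = 3 → 0x3 << 11 → word 0x000018d7
lvl:7 = 4 → 0x4 << 13 → word 0x000098d7
id:5 = 0 → 0x0 << 20 → word 0x000098d7
tag:7 = 33 → 0x21 << 25 → word 0x420098d7
word = 0x420098d7 → little-endian bytes:
  [0]=0xd7  [1]=0x98  [2]=0x00  [3]=0x42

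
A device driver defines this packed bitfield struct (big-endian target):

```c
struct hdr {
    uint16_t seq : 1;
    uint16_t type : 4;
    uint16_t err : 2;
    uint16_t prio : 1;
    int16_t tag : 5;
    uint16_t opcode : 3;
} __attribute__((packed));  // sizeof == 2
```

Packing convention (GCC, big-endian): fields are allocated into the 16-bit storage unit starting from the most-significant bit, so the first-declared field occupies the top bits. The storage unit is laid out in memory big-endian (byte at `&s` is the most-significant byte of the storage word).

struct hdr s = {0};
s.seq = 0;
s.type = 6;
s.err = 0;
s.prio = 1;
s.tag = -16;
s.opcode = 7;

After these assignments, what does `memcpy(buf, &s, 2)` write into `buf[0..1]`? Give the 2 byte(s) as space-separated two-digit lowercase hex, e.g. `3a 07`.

[15+:1] seq=0 & 0x1 = 0x0; word=0x0000
[11+:4] type=6 & 0xf = 0x6; word=0x3000
[9+:2] err=0 & 0x3 = 0x0; word=0x3000
[8+:1] prio=1 & 0x1 = 0x1; word=0x3100
[3+:5] tag=-16 & 0x1f = 0x10; word=0x3180
[0+:3] opcode=7 & 0x7 = 0x7; word=0x3187
word = 0x3187 → big-endian bytes:
  [0]=0x31  [1]=0x87

31 87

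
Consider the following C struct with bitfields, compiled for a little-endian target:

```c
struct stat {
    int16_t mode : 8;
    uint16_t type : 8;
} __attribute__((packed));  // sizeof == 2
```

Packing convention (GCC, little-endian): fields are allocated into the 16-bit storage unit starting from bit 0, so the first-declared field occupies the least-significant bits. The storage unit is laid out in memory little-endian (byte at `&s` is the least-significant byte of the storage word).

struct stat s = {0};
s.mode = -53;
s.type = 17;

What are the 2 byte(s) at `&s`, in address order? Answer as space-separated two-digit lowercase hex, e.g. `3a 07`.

cb 11

mode (8b) val=-53 bits=0xcb at bit 0: 0x00cb
type (8b) val=17 bits=0x11 at bit 8: 0x11cb
word = 0x11cb → little-endian bytes:
  [0]=0xcb  [1]=0x11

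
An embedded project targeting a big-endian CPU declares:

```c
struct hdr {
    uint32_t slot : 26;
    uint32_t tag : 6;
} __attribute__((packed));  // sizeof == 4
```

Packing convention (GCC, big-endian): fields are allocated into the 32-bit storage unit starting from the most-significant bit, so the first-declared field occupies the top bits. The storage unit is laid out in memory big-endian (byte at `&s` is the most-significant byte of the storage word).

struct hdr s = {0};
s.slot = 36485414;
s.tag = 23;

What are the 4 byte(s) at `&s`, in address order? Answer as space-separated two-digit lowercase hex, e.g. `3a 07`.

8b 2e 49 97

[6+:26] slot=36485414 & 0x3ffffff = 0x22cb926; word=0x8b2e4980
[0+:6] tag=23 & 0x3f = 0x17; word=0x8b2e4997
word = 0x8b2e4997 → big-endian bytes:
  [0]=0x8b  [1]=0x2e  [2]=0x49  [3]=0x97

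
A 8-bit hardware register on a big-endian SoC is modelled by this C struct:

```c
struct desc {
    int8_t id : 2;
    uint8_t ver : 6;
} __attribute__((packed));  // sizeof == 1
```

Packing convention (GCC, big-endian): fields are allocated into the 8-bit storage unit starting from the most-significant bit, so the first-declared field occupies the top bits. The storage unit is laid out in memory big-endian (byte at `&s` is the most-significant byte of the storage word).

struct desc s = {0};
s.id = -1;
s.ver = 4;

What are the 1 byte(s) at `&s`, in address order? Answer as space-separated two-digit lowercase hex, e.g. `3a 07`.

c4

id:2 = -1 → 0x3 << 6 → word 0xc0
ver:6 = 4 → 0x4 << 0 → word 0xc4
word = 0xc4 → big-endian bytes:
  [0]=0xc4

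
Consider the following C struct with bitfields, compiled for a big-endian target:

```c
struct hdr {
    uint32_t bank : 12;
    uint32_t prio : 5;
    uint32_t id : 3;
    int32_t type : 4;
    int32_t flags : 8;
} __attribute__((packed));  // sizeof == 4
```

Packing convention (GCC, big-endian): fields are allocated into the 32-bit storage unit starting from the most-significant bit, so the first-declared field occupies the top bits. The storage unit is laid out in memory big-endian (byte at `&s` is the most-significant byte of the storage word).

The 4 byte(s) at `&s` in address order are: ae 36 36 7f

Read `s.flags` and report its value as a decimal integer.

127

[0]=0xae [1]=0x36 [2]=0x36 [3]=0x7f (big-endian) → word 0xae36367f
bank:12 @ bit 20 → (0xae36367f>>20)&0xfff = 0xae3
prio:5 @ bit 15 → (0xae36367f>>15)&0x1f = 0xc
id:3 @ bit 12 → (0xae36367f>>12)&0x7 = 0x3
type:4 @ bit 8 → (0xae36367f>>8)&0xf = 0x6
flags:8 @ bit 0 → (0xae36367f>>0)&0xff = 0x7f  ←
flags signed 8b, MSB=0: value = 127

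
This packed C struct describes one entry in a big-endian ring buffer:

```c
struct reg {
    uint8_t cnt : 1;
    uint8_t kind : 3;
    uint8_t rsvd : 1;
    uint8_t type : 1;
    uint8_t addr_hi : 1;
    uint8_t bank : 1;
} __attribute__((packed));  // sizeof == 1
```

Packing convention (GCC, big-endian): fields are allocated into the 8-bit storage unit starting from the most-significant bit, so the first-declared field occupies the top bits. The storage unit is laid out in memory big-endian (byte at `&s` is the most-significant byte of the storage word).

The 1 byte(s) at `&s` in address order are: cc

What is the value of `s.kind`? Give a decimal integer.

[0]=0xcc (big-endian) → word 0xcc
cnt [7+:1] = (word>>7) & 0x1 = 1
kind [4+:3] = (word>>4) & 0x7 = 4  ←
rsvd [3+:1] = (word>>3) & 0x1 = 1
type [2+:1] = (word>>2) & 0x1 = 1
addr_hi [1+:1] = (word>>1) & 0x1 = 0
bank [0+:1] = (word>>0) & 0x1 = 0

4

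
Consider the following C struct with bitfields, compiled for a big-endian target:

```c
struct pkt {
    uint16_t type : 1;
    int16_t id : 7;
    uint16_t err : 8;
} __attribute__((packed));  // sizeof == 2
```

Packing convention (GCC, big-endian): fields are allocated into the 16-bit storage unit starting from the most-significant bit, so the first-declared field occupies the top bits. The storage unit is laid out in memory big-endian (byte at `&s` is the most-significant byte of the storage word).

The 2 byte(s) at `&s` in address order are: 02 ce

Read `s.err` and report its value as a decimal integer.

206

[0]=0x02 [1]=0xce (big-endian) → word 0x02ce
type:1 @ bit 15 → (0x02ce>>15)&0x1 = 0x0
id:7 @ bit 8 → (0x02ce>>8)&0x7f = 0x2
err:8 @ bit 0 → (0x02ce>>0)&0xff = 0xce  ←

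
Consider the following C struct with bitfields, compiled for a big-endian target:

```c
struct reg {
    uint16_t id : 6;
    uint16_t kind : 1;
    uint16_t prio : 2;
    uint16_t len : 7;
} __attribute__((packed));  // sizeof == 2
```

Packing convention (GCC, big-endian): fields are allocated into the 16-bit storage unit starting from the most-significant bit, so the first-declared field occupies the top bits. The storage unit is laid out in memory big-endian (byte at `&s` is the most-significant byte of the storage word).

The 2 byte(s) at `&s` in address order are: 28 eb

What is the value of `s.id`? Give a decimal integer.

[0]=0x28 [1]=0xeb (big-endian) → word 0x28eb
id [10+:6] = (word>>10) & 0x3f = 10  ←
kind [9+:1] = (word>>9) & 0x1 = 0
prio [7+:2] = (word>>7) & 0x3 = 1
len [0+:7] = (word>>0) & 0x7f = 107

10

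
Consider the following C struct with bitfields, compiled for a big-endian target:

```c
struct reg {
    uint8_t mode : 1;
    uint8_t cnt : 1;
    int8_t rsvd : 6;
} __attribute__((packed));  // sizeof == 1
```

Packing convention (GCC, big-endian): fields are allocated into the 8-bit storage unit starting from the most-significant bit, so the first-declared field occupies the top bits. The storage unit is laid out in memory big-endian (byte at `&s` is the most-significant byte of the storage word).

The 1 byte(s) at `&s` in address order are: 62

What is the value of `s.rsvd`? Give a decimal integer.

[0]=0x62 (big-endian) → word 0x62
mode [7+:1] = (word>>7) & 0x1 = 0
cnt [6+:1] = (word>>6) & 0x1 = 1
rsvd [0+:6] = (word>>0) & 0x3f = 34  ←
rsvd signed 6b, MSB=1: 34 - 64 = -30

-30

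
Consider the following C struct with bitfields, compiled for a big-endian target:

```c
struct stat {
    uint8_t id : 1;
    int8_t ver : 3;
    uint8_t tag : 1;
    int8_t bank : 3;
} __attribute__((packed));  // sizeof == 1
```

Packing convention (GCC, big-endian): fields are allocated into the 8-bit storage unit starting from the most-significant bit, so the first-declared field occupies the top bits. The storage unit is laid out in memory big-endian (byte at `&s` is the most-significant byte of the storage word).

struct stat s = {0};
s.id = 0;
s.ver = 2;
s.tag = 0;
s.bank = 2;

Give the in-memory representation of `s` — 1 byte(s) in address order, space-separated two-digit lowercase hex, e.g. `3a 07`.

id:1 = 0 → 0x0 << 7 → word 0x00
ver:3 = 2 → 0x2 << 4 → word 0x20
tag:1 = 0 → 0x0 << 3 → word 0x20
bank:3 = 2 → 0x2 << 0 → word 0x22
word = 0x22 → big-endian bytes:
  [0]=0x22

22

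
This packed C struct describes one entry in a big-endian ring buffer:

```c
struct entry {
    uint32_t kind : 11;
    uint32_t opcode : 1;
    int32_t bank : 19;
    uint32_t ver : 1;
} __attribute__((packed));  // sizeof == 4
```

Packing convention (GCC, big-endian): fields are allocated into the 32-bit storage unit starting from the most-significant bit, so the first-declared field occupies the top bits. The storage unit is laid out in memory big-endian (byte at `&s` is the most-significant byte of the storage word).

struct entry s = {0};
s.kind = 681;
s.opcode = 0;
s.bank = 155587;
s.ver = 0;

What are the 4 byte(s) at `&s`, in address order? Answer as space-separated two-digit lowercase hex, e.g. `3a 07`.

kind:11 = 681 → 0x2a9 << 21 → word 0x55200000
opcode:1 = 0 → 0x0 << 20 → word 0x55200000
bank:19 = 155587 → 0x25fc3 << 1 → word 0x5524bf86
ver:1 = 0 → 0x0 << 0 → word 0x5524bf86
word = 0x5524bf86 → big-endian bytes:
  [0]=0x55  [1]=0x24  [2]=0xbf  [3]=0x86

55 24 bf 86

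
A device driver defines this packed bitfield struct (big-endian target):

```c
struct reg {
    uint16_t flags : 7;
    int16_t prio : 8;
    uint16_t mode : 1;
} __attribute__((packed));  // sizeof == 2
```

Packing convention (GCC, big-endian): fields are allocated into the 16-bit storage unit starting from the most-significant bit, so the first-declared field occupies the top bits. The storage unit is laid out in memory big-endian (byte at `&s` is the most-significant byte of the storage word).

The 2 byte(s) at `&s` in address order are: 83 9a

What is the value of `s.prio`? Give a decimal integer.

[0]=0x83 [1]=0x9a (big-endian) → word 0x839a
flags:7 @ bit 9 → (0x839a>>9)&0x7f = 0x41
prio:8 @ bit 1 → (0x839a>>1)&0xff = 0xcd  ←
mode:1 @ bit 0 → (0x839a>>0)&0x1 = 0x0
prio signed 8b, MSB=1: 205 - 256 = -51

-51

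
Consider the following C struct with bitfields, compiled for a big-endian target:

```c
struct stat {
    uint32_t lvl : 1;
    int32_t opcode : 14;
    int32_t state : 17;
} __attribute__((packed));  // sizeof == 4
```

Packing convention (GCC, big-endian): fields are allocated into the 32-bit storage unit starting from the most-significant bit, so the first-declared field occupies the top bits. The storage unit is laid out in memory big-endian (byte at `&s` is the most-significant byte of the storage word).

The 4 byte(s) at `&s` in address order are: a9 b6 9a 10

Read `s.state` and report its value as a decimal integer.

39440

[0]=0xa9 [1]=0xb6 [2]=0x9a [3]=0x10 (big-endian) → word 0xa9b69a10
lvl:1 @ bit 31 → (0xa9b69a10>>31)&0x1 = 0x1
opcode:14 @ bit 17 → (0xa9b69a10>>17)&0x3fff = 0x14db
state:17 @ bit 0 → (0xa9b69a10>>0)&0x1ffff = 0x9a10  ←
state signed 17b, MSB=0: value = 39440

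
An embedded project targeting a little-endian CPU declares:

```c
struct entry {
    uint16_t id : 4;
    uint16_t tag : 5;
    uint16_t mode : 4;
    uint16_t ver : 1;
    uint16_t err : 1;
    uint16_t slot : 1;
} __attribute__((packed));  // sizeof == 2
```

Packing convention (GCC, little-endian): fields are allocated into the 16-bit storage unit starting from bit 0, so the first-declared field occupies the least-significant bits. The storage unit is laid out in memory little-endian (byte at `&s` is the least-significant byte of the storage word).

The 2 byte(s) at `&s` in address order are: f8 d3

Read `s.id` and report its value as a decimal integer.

[0]=0xf8 [1]=0xd3 (little-endian) → word 0xd3f8
id [0+:4] = (word>>0) & 0xf = 8  ←
tag [4+:5] = (word>>4) & 0x1f = 31
mode [9+:4] = (word>>9) & 0xf = 9
ver [13+:1] = (word>>13) & 0x1 = 0
err [14+:1] = (word>>14) & 0x1 = 1
slot [15+:1] = (word>>15) & 0x1 = 1

8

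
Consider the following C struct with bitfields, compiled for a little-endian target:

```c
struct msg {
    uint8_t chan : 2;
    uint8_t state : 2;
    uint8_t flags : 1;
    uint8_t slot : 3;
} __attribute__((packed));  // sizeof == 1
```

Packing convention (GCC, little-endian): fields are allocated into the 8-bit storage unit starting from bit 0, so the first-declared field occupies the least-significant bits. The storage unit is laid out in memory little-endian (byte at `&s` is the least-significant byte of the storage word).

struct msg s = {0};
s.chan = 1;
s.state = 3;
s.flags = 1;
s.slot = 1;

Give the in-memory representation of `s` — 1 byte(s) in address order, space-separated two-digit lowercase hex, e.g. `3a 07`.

[0+:2] chan=1 & 0x3 = 0x1; word=0x01
[2+:2] state=3 & 0x3 = 0x3; word=0x0d
[4+:1] flags=1 & 0x1 = 0x1; word=0x1d
[5+:3] slot=1 & 0x7 = 0x1; word=0x3d
word = 0x3d → little-endian bytes:
  [0]=0x3d

3d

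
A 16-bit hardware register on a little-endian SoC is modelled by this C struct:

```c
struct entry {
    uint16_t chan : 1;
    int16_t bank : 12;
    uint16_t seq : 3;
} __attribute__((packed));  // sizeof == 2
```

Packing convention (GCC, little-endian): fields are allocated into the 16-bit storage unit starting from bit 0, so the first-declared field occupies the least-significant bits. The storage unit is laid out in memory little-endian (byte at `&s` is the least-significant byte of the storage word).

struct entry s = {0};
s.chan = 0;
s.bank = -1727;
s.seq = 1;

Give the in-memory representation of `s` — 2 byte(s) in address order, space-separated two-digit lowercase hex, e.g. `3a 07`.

chan:1 = 0 → 0x0 << 0 → word 0x0000
bank:12 = -1727 → 0x941 << 1 → word 0x1282
seq:3 = 1 → 0x1 << 13 → word 0x3282
word = 0x3282 → little-endian bytes:
  [0]=0x82  [1]=0x32

82 32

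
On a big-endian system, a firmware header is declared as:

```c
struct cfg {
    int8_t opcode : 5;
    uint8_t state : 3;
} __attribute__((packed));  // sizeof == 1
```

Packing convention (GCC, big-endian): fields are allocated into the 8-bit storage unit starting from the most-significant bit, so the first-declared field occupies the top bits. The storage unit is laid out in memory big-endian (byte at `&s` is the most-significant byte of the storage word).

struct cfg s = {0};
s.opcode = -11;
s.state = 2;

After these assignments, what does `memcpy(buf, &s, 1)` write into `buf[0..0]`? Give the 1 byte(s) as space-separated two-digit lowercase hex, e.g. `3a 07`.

opcode:5 = -11 → 0x15 << 3 → word 0xa8
state:3 = 2 → 0x2 << 0 → word 0xaa
word = 0xaa → big-endian bytes:
  [0]=0xaa

aa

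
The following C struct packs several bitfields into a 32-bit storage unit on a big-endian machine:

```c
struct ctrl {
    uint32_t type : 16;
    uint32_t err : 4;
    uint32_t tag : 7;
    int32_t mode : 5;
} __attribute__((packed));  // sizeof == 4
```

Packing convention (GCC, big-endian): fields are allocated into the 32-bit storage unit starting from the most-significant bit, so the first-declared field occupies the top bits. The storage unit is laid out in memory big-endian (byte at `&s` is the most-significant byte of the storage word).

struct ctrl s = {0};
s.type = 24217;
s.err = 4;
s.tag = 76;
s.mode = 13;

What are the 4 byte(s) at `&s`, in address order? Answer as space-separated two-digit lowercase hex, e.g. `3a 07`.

5e 99 49 8d

type:16 = 24217 → 0x5e99 << 16 → word 0x5e990000
err:4 = 4 → 0x4 << 12 → word 0x5e994000
tag:7 = 76 → 0x4c << 5 → word 0x5e994980
mode:5 = 13 → 0xd << 0 → word 0x5e99498d
word = 0x5e99498d → big-endian bytes:
  [0]=0x5e  [1]=0x99  [2]=0x49  [3]=0x8d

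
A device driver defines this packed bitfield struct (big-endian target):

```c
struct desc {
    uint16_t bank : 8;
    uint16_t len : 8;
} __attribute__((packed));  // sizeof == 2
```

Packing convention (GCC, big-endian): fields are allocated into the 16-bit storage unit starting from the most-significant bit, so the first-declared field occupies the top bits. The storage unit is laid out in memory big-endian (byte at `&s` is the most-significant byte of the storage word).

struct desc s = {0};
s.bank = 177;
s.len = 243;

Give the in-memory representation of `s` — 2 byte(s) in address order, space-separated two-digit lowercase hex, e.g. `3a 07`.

bank (8b) val=177 bits=0xb1 at bit 8: 0xb100
len (8b) val=243 bits=0xf3 at bit 0: 0xb1f3
word = 0xb1f3 → big-endian bytes:
  [0]=0xb1  [1]=0xf3

b1 f3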